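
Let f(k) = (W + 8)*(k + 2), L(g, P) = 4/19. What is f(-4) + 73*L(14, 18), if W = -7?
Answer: 254/19 ≈ 13.368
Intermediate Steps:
L(g, P) = 4/19 (L(g, P) = 4*(1/19) = 4/19)
f(k) = 2 + k (f(k) = (-7 + 8)*(k + 2) = 1*(2 + k) = 2 + k)
f(-4) + 73*L(14, 18) = (2 - 4) + 73*(4/19) = -2 + 292/19 = 254/19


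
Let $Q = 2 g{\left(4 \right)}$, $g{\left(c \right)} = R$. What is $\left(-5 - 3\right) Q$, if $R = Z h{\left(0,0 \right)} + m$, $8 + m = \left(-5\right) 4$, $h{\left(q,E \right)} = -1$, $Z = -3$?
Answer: $400$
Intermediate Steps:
$m = -28$ ($m = -8 - 20 = -28$)
$R = -25$ ($R = \left(-3\right) \left(-1\right) - 28 = 3 - 28 = -25$)
$g{\left(c \right)} = -25$
$Q = -50$ ($Q = 2 \left(-25\right) = -50$)
$\left(-5 - 3\right) Q = \left(-5 - 3\right) \left(-50\right) = \left(-8\right) \left(-50\right) = 400$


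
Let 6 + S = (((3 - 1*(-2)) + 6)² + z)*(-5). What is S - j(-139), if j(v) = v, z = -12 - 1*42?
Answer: -202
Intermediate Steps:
z = -54 (z = -12 - 42 = -54)
S = -341 (S = -6 + (((3 - 1*(-2)) + 6)² - 54)*(-5) = -6 + (((3 + 2) + 6)² - 54)*(-5) = -6 + ((5 + 6)² - 54)*(-5) = -6 + (11² - 54)*(-5) = -6 + (121 - 54)*(-5) = -6 + 67*(-5) = -6 - 335 = -341)
S - j(-139) = -341 - 1*(-139) = -341 + 139 = -202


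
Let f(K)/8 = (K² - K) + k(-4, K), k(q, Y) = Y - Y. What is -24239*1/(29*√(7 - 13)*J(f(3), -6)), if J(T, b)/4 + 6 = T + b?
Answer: 24239*I*√6/25056 ≈ 2.3696*I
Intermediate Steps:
k(q, Y) = 0
f(K) = -8*K + 8*K² (f(K) = 8*((K² - K) + 0) = 8*(K² - K) = -8*K + 8*K²)
J(T, b) = -24 + 4*T + 4*b (J(T, b) = -24 + 4*(T + b) = -24 + (4*T + 4*b) = -24 + 4*T + 4*b)
-24239*1/(29*√(7 - 13)*J(f(3), -6)) = -24239*1/(29*√(7 - 13)*(-24 + 4*(8*3*(-1 + 3)) + 4*(-6))) = -24239*(-I*√6/(174*(-24 + 4*(8*3*2) - 24))) = -24239*(-I*√6/(174*(-24 + 4*48 - 24))) = -24239*(-I*√6/(174*(-24 + 192 - 24))) = -24239*(-I*√6/25056) = -(-24239)*I*√6/25056 = 24239*I*√6/25056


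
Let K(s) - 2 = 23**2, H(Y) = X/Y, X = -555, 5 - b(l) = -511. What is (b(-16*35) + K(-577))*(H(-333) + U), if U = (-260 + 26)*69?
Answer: -16903117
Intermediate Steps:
b(l) = 516 (b(l) = 5 - 1*(-511) = 5 + 511 = 516)
H(Y) = -555/Y
K(s) = 531 (K(s) = 2 + 23**2 = 2 + 529 = 531)
U = -16146 (U = -234*69 = -16146)
(b(-16*35) + K(-577))*(H(-333) + U) = (516 + 531)*(-555/(-333) - 16146) = 1047*(-555*(-1/333) - 16146) = 1047*(5/3 - 16146) = 1047*(-48433/3) = -16903117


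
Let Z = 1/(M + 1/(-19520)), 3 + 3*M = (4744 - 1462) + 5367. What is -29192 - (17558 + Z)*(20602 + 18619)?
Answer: -38742345293248810/56256639 ≈ -6.8867e+8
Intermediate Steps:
M = 2882 (M = -1 + ((4744 - 1462) + 5367)/3 = -1 + (3282 + 5367)/3 = -1 + (1/3)*8649 = -1 + 2883 = 2882)
Z = 19520/56256639 (Z = 1/(2882 + 1/(-19520)) = 1/(2882 - 1/19520) = 1/(56256639/19520) = 19520/56256639 ≈ 0.00034698)
-29192 - (17558 + Z)*(20602 + 18619) = -29192 - (17558 + 19520/56256639)*(20602 + 18619) = -29192 - 987754087082*39221/56256639 = -29192 - 1*38740703049443122/56256639 = -29192 - 38740703049443122/56256639 = -38742345293248810/56256639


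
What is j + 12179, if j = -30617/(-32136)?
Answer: 391414961/32136 ≈ 12180.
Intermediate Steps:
j = 30617/32136 (j = -30617*(-1/32136) = 30617/32136 ≈ 0.95273)
j + 12179 = 30617/32136 + 12179 = 391414961/32136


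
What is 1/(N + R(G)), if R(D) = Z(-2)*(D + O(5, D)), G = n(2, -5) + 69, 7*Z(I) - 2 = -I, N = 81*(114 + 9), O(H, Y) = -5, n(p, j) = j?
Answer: 7/69977 ≈ 0.00010003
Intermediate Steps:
N = 9963 (N = 81*123 = 9963)
Z(I) = 2/7 - I/7 (Z(I) = 2/7 + (-I)/7 = 2/7 - I/7)
G = 64 (G = -5 + 69 = 64)
R(D) = -20/7 + 4*D/7 (R(D) = (2/7 - ⅐*(-2))*(D - 5) = (2/7 + 2/7)*(-5 + D) = 4*(-5 + D)/7 = -20/7 + 4*D/7)
1/(N + R(G)) = 1/(9963 + (-20/7 + (4/7)*64)) = 1/(9963 + (-20/7 + 256/7)) = 1/(9963 + 236/7) = 1/(69977/7) = 7/69977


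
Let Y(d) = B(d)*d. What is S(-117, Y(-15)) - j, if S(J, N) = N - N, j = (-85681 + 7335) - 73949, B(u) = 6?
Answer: 152295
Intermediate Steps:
Y(d) = 6*d
j = -152295 (j = -78346 - 73949 = -152295)
S(J, N) = 0
S(-117, Y(-15)) - j = 0 - 1*(-152295) = 0 + 152295 = 152295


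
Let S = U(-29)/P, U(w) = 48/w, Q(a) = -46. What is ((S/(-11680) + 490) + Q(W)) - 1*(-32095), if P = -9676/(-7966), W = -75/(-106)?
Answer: 3332659359889/102420460 ≈ 32539.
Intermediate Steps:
W = 75/106 (W = -75*(-1/106) = 75/106 ≈ 0.70755)
P = 4838/3983 (P = -9676*(-1/7966) = 4838/3983 ≈ 1.2147)
S = -95592/70151 (S = (48/(-29))/(4838/3983) = (48*(-1/29))*(3983/4838) = -48/29*3983/4838 = -95592/70151 ≈ -1.3627)
((S/(-11680) + 490) + Q(W)) - 1*(-32095) = ((-95592/70151/(-11680) + 490) - 46) - 1*(-32095) = ((-95592/70151*(-1/11680) + 490) - 46) + 32095 = ((11949/102420460 + 490) - 46) + 32095 = (50186037349/102420460 - 46) + 32095 = 45474696189/102420460 + 32095 = 3332659359889/102420460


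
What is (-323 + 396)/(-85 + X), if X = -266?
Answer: -73/351 ≈ -0.20798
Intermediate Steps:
(-323 + 396)/(-85 + X) = (-323 + 396)/(-85 - 266) = 73/(-351) = 73*(-1/351) = -73/351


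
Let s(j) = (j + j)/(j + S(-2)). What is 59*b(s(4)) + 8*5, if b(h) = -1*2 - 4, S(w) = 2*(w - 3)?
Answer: -314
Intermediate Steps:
S(w) = -6 + 2*w (S(w) = 2*(-3 + w) = -6 + 2*w)
s(j) = 2*j/(-10 + j) (s(j) = (j + j)/(j + (-6 + 2*(-2))) = (2*j)/(j + (-6 - 4)) = (2*j)/(j - 10) = (2*j)/(-10 + j) = 2*j/(-10 + j))
b(h) = -6 (b(h) = -2 - 4 = -6)
59*b(s(4)) + 8*5 = 59*(-6) + 8*5 = -354 + 40 = -314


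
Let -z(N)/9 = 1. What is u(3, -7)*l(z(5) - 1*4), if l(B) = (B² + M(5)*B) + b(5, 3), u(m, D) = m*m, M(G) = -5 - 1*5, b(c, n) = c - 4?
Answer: 2700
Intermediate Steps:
z(N) = -9 (z(N) = -9*1 = -9)
b(c, n) = -4 + c
M(G) = -10 (M(G) = -5 - 5 = -10)
u(m, D) = m²
l(B) = 1 + B² - 10*B (l(B) = (B² - 10*B) + (-4 + 5) = (B² - 10*B) + 1 = 1 + B² - 10*B)
u(3, -7)*l(z(5) - 1*4) = 3²*(1 + (-9 - 1*4)² - 10*(-9 - 1*4)) = 9*(1 + (-9 - 4)² - 10*(-9 - 4)) = 9*(1 + (-13)² - 10*(-13)) = 9*(1 + 169 + 130) = 9*300 = 2700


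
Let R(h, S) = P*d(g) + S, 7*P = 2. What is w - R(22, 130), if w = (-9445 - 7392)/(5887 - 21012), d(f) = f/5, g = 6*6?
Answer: -13863691/105875 ≈ -130.94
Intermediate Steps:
P = 2/7 (P = (⅐)*2 = 2/7 ≈ 0.28571)
g = 36
d(f) = f/5 (d(f) = f*(⅕) = f/5)
R(h, S) = 72/35 + S (R(h, S) = 2*((⅕)*36)/7 + S = (2/7)*(36/5) + S = 72/35 + S)
w = 16837/15125 (w = -16837/(-15125) = -16837*(-1/15125) = 16837/15125 ≈ 1.1132)
w - R(22, 130) = 16837/15125 - (72/35 + 130) = 16837/15125 - 1*4622/35 = 16837/15125 - 4622/35 = -13863691/105875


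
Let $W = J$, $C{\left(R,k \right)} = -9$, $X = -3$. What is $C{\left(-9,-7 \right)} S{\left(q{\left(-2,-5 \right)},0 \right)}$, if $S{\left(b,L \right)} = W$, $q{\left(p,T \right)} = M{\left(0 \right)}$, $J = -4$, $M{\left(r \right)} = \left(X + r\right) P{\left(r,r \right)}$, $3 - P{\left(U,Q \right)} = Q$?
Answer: $36$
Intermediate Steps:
$P{\left(U,Q \right)} = 3 - Q$
$M{\left(r \right)} = \left(-3 + r\right) \left(3 - r\right)$
$q{\left(p,T \right)} = -9$ ($q{\left(p,T \right)} = - \left(-3 + 0\right)^{2} = - \left(-3\right)^{2} = \left(-1\right) 9 = -9$)
$W = -4$
$S{\left(b,L \right)} = -4$
$C{\left(-9,-7 \right)} S{\left(q{\left(-2,-5 \right)},0 \right)} = \left(-9\right) \left(-4\right) = 36$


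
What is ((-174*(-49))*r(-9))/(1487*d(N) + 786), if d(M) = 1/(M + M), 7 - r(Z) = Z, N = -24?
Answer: 6547968/36241 ≈ 180.68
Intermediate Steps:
r(Z) = 7 - Z
d(M) = 1/(2*M)
((-174*(-49))*r(-9))/(1487*d(N) + 786) = ((-174*(-49))*(7 - 1*(-9)))/(1487*((½)/(-24)) + 786) = (8526*(7 + 9))/(1487*((½)*(-1/24)) + 786) = (8526*16)/(1487*(-1/48) + 786) = 136416/(-1487/48 + 786) = 136416/(36241/48) = 136416*(48/36241) = 6547968/36241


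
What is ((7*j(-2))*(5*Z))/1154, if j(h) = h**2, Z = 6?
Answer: 420/577 ≈ 0.72790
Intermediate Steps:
((7*j(-2))*(5*Z))/1154 = ((7*(-2)**2)*(5*6))/1154 = ((7*4)*30)*(1/1154) = (28*30)*(1/1154) = 840*(1/1154) = 420/577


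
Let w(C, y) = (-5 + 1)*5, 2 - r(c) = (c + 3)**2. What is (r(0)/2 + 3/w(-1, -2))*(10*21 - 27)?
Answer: -13359/20 ≈ -667.95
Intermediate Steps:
r(c) = 2 - (3 + c)**2 (r(c) = 2 - (c + 3)**2 = 2 - (3 + c)**2)
w(C, y) = -20 (w(C, y) = -4*5 = -20)
(r(0)/2 + 3/w(-1, -2))*(10*21 - 27) = ((2 - (3 + 0)**2)/2 + 3/(-20))*(10*21 - 27) = ((2 - 1*3**2)*(1/2) + 3*(-1/20))*(210 - 27) = ((2 - 1*9)*(1/2) - 3/20)*183 = ((2 - 9)*(1/2) - 3/20)*183 = (-7*1/2 - 3/20)*183 = (-7/2 - 3/20)*183 = -73/20*183 = -13359/20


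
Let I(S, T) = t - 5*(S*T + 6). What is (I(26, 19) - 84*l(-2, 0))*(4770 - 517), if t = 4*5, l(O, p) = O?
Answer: -9832936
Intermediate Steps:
t = 20
I(S, T) = -10 - 5*S*T (I(S, T) = 20 - 5*(S*T + 6) = 20 - 5*(6 + S*T) = 20 + (-30 - 5*S*T) = -10 - 5*S*T)
(I(26, 19) - 84*l(-2, 0))*(4770 - 517) = ((-10 - 5*26*19) - 84*(-2))*(4770 - 517) = ((-10 - 2470) + 168)*4253 = (-2480 + 168)*4253 = -2312*4253 = -9832936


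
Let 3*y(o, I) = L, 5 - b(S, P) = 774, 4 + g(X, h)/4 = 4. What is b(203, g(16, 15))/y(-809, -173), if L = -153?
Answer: 769/51 ≈ 15.078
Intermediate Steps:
g(X, h) = 0 (g(X, h) = -16 + 4*4 = -16 + 16 = 0)
b(S, P) = -769 (b(S, P) = 5 - 1*774 = 5 - 774 = -769)
y(o, I) = -51 (y(o, I) = (⅓)*(-153) = -51)
b(203, g(16, 15))/y(-809, -173) = -769/(-51) = -769*(-1/51) = 769/51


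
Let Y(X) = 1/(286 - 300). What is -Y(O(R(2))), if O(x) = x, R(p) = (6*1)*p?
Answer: 1/14 ≈ 0.071429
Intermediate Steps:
R(p) = 6*p
Y(X) = -1/14 (Y(X) = 1/(-14) = -1/14)
-Y(O(R(2))) = -1*(-1/14) = 1/14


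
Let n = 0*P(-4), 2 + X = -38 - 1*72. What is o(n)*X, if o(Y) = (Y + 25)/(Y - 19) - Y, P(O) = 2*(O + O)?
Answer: 2800/19 ≈ 147.37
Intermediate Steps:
P(O) = 4*O (P(O) = 2*(2*O) = 4*O)
X = -112 (X = -2 + (-38 - 1*72) = -2 + (-38 - 72) = -2 - 110 = -112)
n = 0 (n = 0*(4*(-4)) = 0*(-16) = 0)
o(Y) = -Y + (25 + Y)/(-19 + Y) (o(Y) = (25 + Y)/(-19 + Y) - Y = -Y + (25 + Y)/(-19 + Y))
o(n)*X = ((25 - 1*0² + 20*0)/(-19 + 0))*(-112) = ((25 - 1*0 + 0)/(-19))*(-112) = -(25 + 0 + 0)/19*(-112) = -1/19*25*(-112) = -25/19*(-112) = 2800/19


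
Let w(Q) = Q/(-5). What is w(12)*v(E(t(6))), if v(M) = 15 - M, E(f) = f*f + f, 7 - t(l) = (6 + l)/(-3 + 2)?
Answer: 876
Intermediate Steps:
w(Q) = -Q/5 (w(Q) = Q*(-1/5) = -Q/5)
t(l) = 13 + l (t(l) = 7 - (6 + l)/(-3 + 2) = 7 - (6 + l)/(-1) = 7 - (6 + l)*(-1) = 7 - (-6 - l) = 7 + (6 + l) = 13 + l)
E(f) = f + f**2 (E(f) = f**2 + f = f + f**2)
w(12)*v(E(t(6))) = (-1/5*12)*(15 - (13 + 6)*(1 + (13 + 6))) = -12*(15 - 19*(1 + 19))/5 = -12*(15 - 19*20)/5 = -12*(15 - 1*380)/5 = -12*(15 - 380)/5 = -12/5*(-365) = 876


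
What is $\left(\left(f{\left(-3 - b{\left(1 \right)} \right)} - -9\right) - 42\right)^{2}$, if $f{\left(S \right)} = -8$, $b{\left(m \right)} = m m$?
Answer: $1681$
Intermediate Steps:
$b{\left(m \right)} = m^{2}$
$\left(\left(f{\left(-3 - b{\left(1 \right)} \right)} - -9\right) - 42\right)^{2} = \left(\left(-8 - -9\right) - 42\right)^{2} = \left(\left(-8 + 9\right) - 42\right)^{2} = \left(1 - 42\right)^{2} = \left(-41\right)^{2} = 1681$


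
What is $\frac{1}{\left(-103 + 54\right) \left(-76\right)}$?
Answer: $\frac{1}{3724} \approx 0.00026853$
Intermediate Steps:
$\frac{1}{\left(-103 + 54\right) \left(-76\right)} = \frac{1}{\left(-49\right) \left(-76\right)} = \frac{1}{3724}$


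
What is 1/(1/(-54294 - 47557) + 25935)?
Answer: 101851/2641505684 ≈ 3.8558e-5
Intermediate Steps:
1/(1/(-54294 - 47557) + 25935) = 1/(1/(-101851) + 25935) = 1/(-1/101851 + 25935) = 1/(2641505684/101851) = 101851/2641505684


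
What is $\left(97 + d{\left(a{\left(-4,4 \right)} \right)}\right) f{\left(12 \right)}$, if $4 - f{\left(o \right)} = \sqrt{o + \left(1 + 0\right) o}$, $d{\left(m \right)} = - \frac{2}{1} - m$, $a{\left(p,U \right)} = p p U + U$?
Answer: $108 - 54 \sqrt{6} \approx -24.272$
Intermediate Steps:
$a{\left(p,U \right)} = U + U p^{2}$ ($a{\left(p,U \right)} = p^{2} U + U = U p^{2} + U = U + U p^{2}$)
$d{\left(m \right)} = -2 - m$ ($d{\left(m \right)} = \left(-2\right) 1 - m = -2 - m$)
$f{\left(o \right)} = 4 - \sqrt{2} \sqrt{o}$ ($f{\left(o \right)} = 4 - \sqrt{o + \left(1 + 0\right) o} = 4 - \sqrt{o + 1 o} = 4 - \sqrt{o + o} = 4 - \sqrt{2 o} = 4 - \sqrt{2} \sqrt{o}$)
$\left(97 + d{\left(a{\left(-4,4 \right)} \right)}\right) f{\left(12 \right)} = \left(97 - \left(2 + 4 \left(1 + \left(-4\right)^{2}\right)\right)\right) \left(4 - \sqrt{2} \sqrt{12}\right) = \left(97 - \left(2 + 4 \left(1 + 16\right)\right)\right) \left(4 - \sqrt{2} \cdot 2 \sqrt{3}\right) = \left(97 - \left(2 + 4 \cdot 17\right)\right) \left(4 - 2 \sqrt{6}\right) = \left(97 - 70\right) \left(4 - 2 \sqrt{6}\right) = 27 \left(4 - 2 \sqrt{6}\right) = 108 - 54 \sqrt{6}$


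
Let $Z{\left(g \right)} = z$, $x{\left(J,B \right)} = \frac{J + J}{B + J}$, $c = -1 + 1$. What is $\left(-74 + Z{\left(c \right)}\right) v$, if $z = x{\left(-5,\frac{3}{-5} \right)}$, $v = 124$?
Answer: $- \frac{62682}{7} \approx -8954.6$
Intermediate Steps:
$c = 0$
$x{\left(J,B \right)} = \frac{2 J}{B + J}$
$z = \frac{25}{14}$ ($z = 2 \left(-5\right) \frac{1}{\frac{3}{-5} - 5} = 2 \left(-5\right) \frac{1}{3 \left(- \frac{1}{5}\right) - 5} = 2 \left(-5\right) \frac{1}{- \frac{3}{5} - 5} = 2 \left(-5\right) \frac{1}{- \frac{28}{5}} = 2 \left(-5\right) \left(- \frac{5}{28}\right) = \frac{25}{14} \approx 1.7857$)
$Z{\left(g \right)} = \frac{25}{14}$
$\left(-74 + Z{\left(c \right)}\right) v = \left(-74 + \frac{25}{14}\right) 124 = \left(- \frac{1011}{14}\right) 124 = - \frac{62682}{7}$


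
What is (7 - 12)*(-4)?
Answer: 20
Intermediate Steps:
(7 - 12)*(-4) = -5*(-4) = 20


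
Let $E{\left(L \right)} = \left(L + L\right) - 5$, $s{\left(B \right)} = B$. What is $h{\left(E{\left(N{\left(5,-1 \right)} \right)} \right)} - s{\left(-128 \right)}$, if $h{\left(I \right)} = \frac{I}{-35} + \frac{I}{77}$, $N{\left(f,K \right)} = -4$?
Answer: $\frac{49358}{385} \approx 128.2$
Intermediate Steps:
$E{\left(L \right)} = -5 + 2 L$ ($E{\left(L \right)} = 2 L - 5 = -5 + 2 L$)
$h{\left(I \right)} = - \frac{6 I}{385}$ ($h{\left(I \right)} = I \left(- \frac{1}{35}\right) + I \frac{1}{77} = - \frac{I}{35} + \frac{I}{77} = - \frac{6 I}{385}$)
$h{\left(E{\left(N{\left(5,-1 \right)} \right)} \right)} - s{\left(-128 \right)} = - \frac{6 \left(-5 + 2 \left(-4\right)\right)}{385} - -128 = - \frac{6 \left(-5 - 8\right)}{385} + 128 = \left(- \frac{6}{385}\right) \left(-13\right) + 128 = \frac{78}{385} + 128 = \frac{49358}{385}$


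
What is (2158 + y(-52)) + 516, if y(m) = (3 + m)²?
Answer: 5075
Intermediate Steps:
(2158 + y(-52)) + 516 = (2158 + (3 - 52)²) + 516 = (2158 + (-49)²) + 516 = (2158 + 2401) + 516 = 4559 + 516 = 5075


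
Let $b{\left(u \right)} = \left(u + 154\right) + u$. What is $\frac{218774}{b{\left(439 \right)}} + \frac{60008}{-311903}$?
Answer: $\frac{34087169333}{160941948} \approx 211.8$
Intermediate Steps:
$b{\left(u \right)} = 154 + 2 u$ ($b{\left(u \right)} = \left(154 + u\right) + u = 154 + 2 u$)
$\frac{218774}{b{\left(439 \right)}} + \frac{60008}{-311903} = \frac{218774}{154 + 2 \cdot 439} + \frac{60008}{-311903} = \frac{218774}{154 + 878} + 60008 \left(- \frac{1}{311903}\right) = \frac{218774}{1032} - \frac{60008}{311903} = 218774 \cdot \frac{1}{1032} - \frac{60008}{311903} = \frac{109387}{516} - \frac{60008}{311903} = \frac{34087169333}{160941948}$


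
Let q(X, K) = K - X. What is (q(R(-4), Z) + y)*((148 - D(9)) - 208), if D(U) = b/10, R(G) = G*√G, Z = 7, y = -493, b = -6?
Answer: 144342/5 - 2376*I/5 ≈ 28868.0 - 475.2*I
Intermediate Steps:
R(G) = G^(3/2)
D(U) = -⅗ (D(U) = -6/10 = -6*⅒ = -⅗)
(q(R(-4), Z) + y)*((148 - D(9)) - 208) = ((7 - (-4)^(3/2)) - 493)*((148 - 1*(-⅗)) - 208) = ((7 - (-8)*I) - 493)*((148 + ⅗) - 208) = ((7 + 8*I) - 493)*(743/5 - 208) = (-486 + 8*I)*(-297/5) = 144342/5 - 2376*I/5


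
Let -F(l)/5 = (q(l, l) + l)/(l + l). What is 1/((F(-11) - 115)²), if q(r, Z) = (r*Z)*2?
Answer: 4/15625 ≈ 0.00025600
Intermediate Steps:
q(r, Z) = 2*Z*r (q(r, Z) = (Z*r)*2 = 2*Z*r)
F(l) = -5*(l + 2*l²)/(2*l) (F(l) = -5*(2*l*l + l)/(l + l) = -5*(2*l² + l)/(2*l) = -5*(l + 2*l²)*1/(2*l) = -5*(l + 2*l²)/(2*l))
1/((F(-11) - 115)²) = 1/(((-5/2 - 5*(-11)) - 115)²) = 1/(((-5/2 + 55) - 115)²) = 1/((105/2 - 115)²) = 1/((-125/2)²) = 1/(15625/4) = 4/15625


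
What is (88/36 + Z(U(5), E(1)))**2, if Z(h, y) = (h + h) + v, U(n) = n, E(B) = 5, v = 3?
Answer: 19321/81 ≈ 238.53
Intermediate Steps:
Z(h, y) = 3 + 2*h (Z(h, y) = (h + h) + 3 = 2*h + 3 = 3 + 2*h)
(88/36 + Z(U(5), E(1)))**2 = (88/36 + (3 + 2*5))**2 = (88*(1/36) + (3 + 10))**2 = (22/9 + 13)**2 = (139/9)**2 = 19321/81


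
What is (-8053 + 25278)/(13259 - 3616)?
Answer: 17225/9643 ≈ 1.7863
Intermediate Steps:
(-8053 + 25278)/(13259 - 3616) = 17225/9643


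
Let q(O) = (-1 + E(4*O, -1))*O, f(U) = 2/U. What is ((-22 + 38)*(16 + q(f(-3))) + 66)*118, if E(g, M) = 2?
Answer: 110212/3 ≈ 36737.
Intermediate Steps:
q(O) = O (q(O) = (-1 + 2)*O = 1*O = O)
((-22 + 38)*(16 + q(f(-3))) + 66)*118 = ((-22 + 38)*(16 + 2/(-3)) + 66)*118 = (16*(16 + 2*(-1/3)) + 66)*118 = (16*(16 - 2/3) + 66)*118 = (16*(46/3) + 66)*118 = (736/3 + 66)*118 = (934/3)*118 = 110212/3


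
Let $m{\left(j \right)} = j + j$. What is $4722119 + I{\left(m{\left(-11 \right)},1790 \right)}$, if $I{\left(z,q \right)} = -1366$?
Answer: $4720753$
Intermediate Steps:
$m{\left(j \right)} = 2 j$
$4722119 + I{\left(m{\left(-11 \right)},1790 \right)} = 4722119 - 1366 = 4720753$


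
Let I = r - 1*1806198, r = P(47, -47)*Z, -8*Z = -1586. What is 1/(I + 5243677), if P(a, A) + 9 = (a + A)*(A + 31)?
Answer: 4/13742779 ≈ 2.9106e-7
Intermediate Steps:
Z = 793/4 (Z = -⅛*(-1586) = 793/4 ≈ 198.25)
P(a, A) = -9 + (31 + A)*(A + a) (P(a, A) = -9 + (a + A)*(A + 31) = -9 + (A + a)*(31 + A) = -9 + (31 + A)*(A + a))
r = -7137/4 (r = (-9 + (-47)² + 31*(-47) + 31*47 - 47*47)*(793/4) = (-9 + 2209 - 1457 + 1457 - 2209)*(793/4) = -9*793/4 = -7137/4 ≈ -1784.3)
I = -7231929/4 (I = -7137/4 - 1*1806198 = -7137/4 - 1806198 = -7231929/4 ≈ -1.8080e+6)
1/(I + 5243677) = 1/(-7231929/4 + 5243677) = 1/(13742779/4) = 4/13742779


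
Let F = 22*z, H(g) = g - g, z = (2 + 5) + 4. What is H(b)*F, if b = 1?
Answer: 0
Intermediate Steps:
z = 11 (z = 7 + 4 = 11)
H(g) = 0
F = 242 (F = 22*11 = 242)
H(b)*F = 0*242 = 0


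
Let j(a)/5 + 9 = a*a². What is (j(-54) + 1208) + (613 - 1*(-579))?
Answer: -784965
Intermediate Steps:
j(a) = -45 + 5*a³ (j(a) = -45 + 5*(a*a²) = -45 + 5*a³)
(j(-54) + 1208) + (613 - 1*(-579)) = ((-45 + 5*(-54)³) + 1208) + (613 - 1*(-579)) = ((-45 + 5*(-157464)) + 1208) + (613 + 579) = ((-45 - 787320) + 1208) + 1192 = (-787365 + 1208) + 1192 = -786157 + 1192 = -784965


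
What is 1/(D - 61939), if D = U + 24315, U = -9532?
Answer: -1/47156 ≈ -2.1206e-5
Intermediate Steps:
D = 14783 (D = -9532 + 24315 = 14783)
1/(D - 61939) = 1/(14783 - 61939) = 1/(-47156) = -1/47156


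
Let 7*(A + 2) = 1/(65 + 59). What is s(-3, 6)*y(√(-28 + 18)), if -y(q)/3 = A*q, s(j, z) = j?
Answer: -15615*I*√10/868 ≈ -56.888*I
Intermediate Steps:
A = -1735/868 (A = -2 + 1/(7*(65 + 59)) = -2 + (⅐)/124 = -2 + (⅐)*(1/124) = -2 + 1/868 = -1735/868 ≈ -1.9988)
y(q) = 5205*q/868 (y(q) = -(-5205)*q/868 = 5205*q/868)
s(-3, 6)*y(√(-28 + 18)) = -15615*√(-28 + 18)/868 = -15615*√(-10)/868 = -15615*I*√10/868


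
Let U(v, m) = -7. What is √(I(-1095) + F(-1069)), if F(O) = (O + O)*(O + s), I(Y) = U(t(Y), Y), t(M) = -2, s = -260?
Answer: √2841395 ≈ 1685.6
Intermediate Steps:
I(Y) = -7
F(O) = 2*O*(-260 + O) (F(O) = (O + O)*(O - 260) = (2*O)*(-260 + O) = 2*O*(-260 + O))
√(I(-1095) + F(-1069)) = √(-7 + 2*(-1069)*(-260 - 1069)) = √(-7 + 2*(-1069)*(-1329)) = √(-7 + 2841402) = √2841395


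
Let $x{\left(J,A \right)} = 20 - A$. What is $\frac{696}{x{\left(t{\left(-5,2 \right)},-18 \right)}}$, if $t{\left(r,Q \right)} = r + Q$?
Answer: $\frac{348}{19} \approx 18.316$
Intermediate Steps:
$t{\left(r,Q \right)} = Q + r$
$\frac{696}{x{\left(t{\left(-5,2 \right)},-18 \right)}} = \frac{696}{20 - -18} = \frac{696}{20 + 18} = \frac{696}{38} = 696 \cdot \frac{1}{38} = \frac{348}{19}$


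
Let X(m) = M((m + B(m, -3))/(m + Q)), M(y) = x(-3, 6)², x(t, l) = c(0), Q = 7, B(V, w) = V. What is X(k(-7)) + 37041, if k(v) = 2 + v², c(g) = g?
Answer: 37041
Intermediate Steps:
x(t, l) = 0
M(y) = 0 (M(y) = 0² = 0)
X(m) = 0
X(k(-7)) + 37041 = 0 + 37041 = 37041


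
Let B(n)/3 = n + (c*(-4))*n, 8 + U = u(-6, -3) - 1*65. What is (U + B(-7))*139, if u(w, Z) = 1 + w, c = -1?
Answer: -25437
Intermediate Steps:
U = -78 (U = -8 + ((1 - 6) - 1*65) = -8 + (-5 - 65) = -8 - 70 = -78)
B(n) = 15*n (B(n) = 3*(n + (-1*(-4))*n) = 3*(n + 4*n) = 3*(5*n) = 15*n)
(U + B(-7))*139 = (-78 + 15*(-7))*139 = (-78 - 105)*139 = -183*139 = -25437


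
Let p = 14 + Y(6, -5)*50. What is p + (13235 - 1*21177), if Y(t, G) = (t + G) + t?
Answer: -7578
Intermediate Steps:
Y(t, G) = G + 2*t (Y(t, G) = (G + t) + t = G + 2*t)
p = 364 (p = 14 + (-5 + 2*6)*50 = 14 + (-5 + 12)*50 = 14 + 7*50 = 14 + 350 = 364)
p + (13235 - 1*21177) = 364 + (13235 - 1*21177) = 364 + (13235 - 21177) = 364 - 7942 = -7578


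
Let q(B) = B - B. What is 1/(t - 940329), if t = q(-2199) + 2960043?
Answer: 1/2019714 ≈ 4.9512e-7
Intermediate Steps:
q(B) = 0
t = 2960043 (t = 0 + 2960043 = 2960043)
1/(t - 940329) = 1/(2960043 - 940329) = 1/2019714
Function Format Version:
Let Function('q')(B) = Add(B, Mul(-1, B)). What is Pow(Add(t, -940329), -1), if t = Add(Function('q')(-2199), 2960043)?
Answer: Rational(1, 2019714) ≈ 4.9512e-7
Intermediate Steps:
Function('q')(B) = 0
t = 2960043 (t = Add(0, 2960043) = 2960043)
Pow(Add(t, -940329), -1) = Pow(Add(2960043, -940329), -1) = Pow(2019714, -1) = Rational(1, 2019714)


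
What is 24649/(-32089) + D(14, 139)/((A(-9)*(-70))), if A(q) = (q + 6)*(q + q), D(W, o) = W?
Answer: -6687319/8664030 ≈ -0.77185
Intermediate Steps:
A(q) = 2*q*(6 + q) (A(q) = (6 + q)*(2*q) = 2*q*(6 + q))
24649/(-32089) + D(14, 139)/((A(-9)*(-70))) = 24649/(-32089) + 14/(((2*(-9)*(6 - 9))*(-70))) = 24649*(-1/32089) + 14/(((2*(-9)*(-3))*(-70))) = -24649/32089 + 14/((54*(-70))) = -24649/32089 + 14/(-3780) = -24649/32089 + 14*(-1/3780) = -24649/32089 - 1/270 = -6687319/8664030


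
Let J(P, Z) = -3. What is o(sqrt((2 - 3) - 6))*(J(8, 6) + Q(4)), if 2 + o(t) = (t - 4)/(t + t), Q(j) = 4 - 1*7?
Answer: 9 - 12*I*sqrt(7)/7 ≈ 9.0 - 4.5356*I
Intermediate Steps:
Q(j) = -3 (Q(j) = 4 - 7 = -3)
o(t) = -2 + (-4 + t)/(2*t) (o(t) = -2 + (t - 4)/(t + t) = -2 + (-4 + t)/((2*t)) = -2 + (-4 + t)*(1/(2*t)) = -2 + (-4 + t)/(2*t))
o(sqrt((2 - 3) - 6))*(J(8, 6) + Q(4)) = (-3/2 - 2/sqrt((2 - 3) - 6))*(-3 - 3) = (-3/2 - 2/sqrt(-1 - 6))*(-6) = (-3/2 - 2*(-I*sqrt(7)/7))*(-6) = (-3/2 - (-2)*I*sqrt(7)/7)*(-6) = (-3/2 + 2*I*sqrt(7)/7)*(-6) = 9 - 12*I*sqrt(7)/7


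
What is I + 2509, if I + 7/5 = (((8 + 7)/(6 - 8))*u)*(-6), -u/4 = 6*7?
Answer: -25262/5 ≈ -5052.4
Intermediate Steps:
u = -168 (u = -24*7 = -4*42 = -168)
I = -37807/5 (I = -7/5 + (((8 + 7)/(6 - 8))*(-168))*(-6) = -7/5 + ((15/(-2))*(-168))*(-6) = -7/5 + ((15*(-½))*(-168))*(-6) = -7/5 - 15/2*(-168)*(-6) = -7/5 + 1260*(-6) = -7/5 - 7560 = -37807/5 ≈ -7561.4)
I + 2509 = -37807/5 + 2509 = -25262/5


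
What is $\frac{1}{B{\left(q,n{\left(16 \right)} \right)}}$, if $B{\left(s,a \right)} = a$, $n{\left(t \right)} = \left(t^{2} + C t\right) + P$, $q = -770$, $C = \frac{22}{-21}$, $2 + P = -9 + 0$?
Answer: $\frac{21}{4793} \approx 0.0043814$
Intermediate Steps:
$P = -11$ ($P = -2 + \left(-9 + 0\right) = -2 - 9 = -11$)
$C = - \frac{22}{21}$ ($C = 22 \left(- \frac{1}{21}\right) = - \frac{22}{21} \approx -1.0476$)
$n{\left(t \right)} = -11 + t^{2} - \frac{22 t}{21}$ ($n{\left(t \right)} = \left(t^{2} - \frac{22 t}{21}\right) - 11 = -11 + t^{2} - \frac{22 t}{21}$)
$\frac{1}{B{\left(q,n{\left(16 \right)} \right)}} = \frac{1}{-11 + 16^{2} - \frac{352}{21}} = \frac{1}{-11 + 256 - \frac{352}{21}} = \frac{1}{\frac{4793}{21}} = \frac{21}{4793}$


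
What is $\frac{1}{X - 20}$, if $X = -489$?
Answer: $- \frac{1}{509} \approx -0.0019646$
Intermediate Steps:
$\frac{1}{X - 20} = \frac{1}{-489 - 20} = \frac{1}{-509} = - \frac{1}{509}$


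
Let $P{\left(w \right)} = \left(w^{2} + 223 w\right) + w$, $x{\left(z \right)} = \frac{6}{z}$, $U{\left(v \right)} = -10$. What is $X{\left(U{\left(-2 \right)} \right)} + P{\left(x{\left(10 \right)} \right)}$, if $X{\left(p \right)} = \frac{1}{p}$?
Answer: $\frac{6733}{50} \approx 134.66$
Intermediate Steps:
$P{\left(w \right)} = w^{2} + 224 w$
$X{\left(U{\left(-2 \right)} \right)} + P{\left(x{\left(10 \right)} \right)} = \frac{1}{-10} + \frac{6}{10} \left(224 + \frac{6}{10}\right) = - \frac{1}{10} + 6 \cdot \frac{1}{10} \left(224 + 6 \cdot \frac{1}{10}\right) = - \frac{1}{10} + \frac{3 \left(224 + \frac{3}{5}\right)}{5} = - \frac{1}{10} + \frac{3}{5} \cdot \frac{1123}{5} = - \frac{1}{10} + \frac{3369}{25} = \frac{6733}{50}$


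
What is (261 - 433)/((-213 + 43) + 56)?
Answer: 86/57 ≈ 1.5088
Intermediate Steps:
(261 - 433)/((-213 + 43) + 56) = -172/(-170 + 56) = -172/(-114) = -172*(-1/114) = 86/57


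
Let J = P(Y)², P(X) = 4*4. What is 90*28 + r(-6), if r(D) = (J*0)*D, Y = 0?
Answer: 2520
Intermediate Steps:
P(X) = 16
J = 256 (J = 16² = 256)
r(D) = 0 (r(D) = (256*0)*D = 0*D = 0)
90*28 + r(-6) = 90*28 + 0 = 2520 + 0 = 2520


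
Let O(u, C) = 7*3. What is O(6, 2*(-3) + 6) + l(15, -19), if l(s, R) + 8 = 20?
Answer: 33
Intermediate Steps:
l(s, R) = 12 (l(s, R) = -8 + 20 = 12)
O(u, C) = 21
O(6, 2*(-3) + 6) + l(15, -19) = 21 + 12 = 33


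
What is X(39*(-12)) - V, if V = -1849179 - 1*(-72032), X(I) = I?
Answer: 1776679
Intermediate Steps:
V = -1777147 (V = -1849179 + 72032 = -1777147)
X(39*(-12)) - V = 39*(-12) - 1*(-1777147) = -468 + 1777147 = 1776679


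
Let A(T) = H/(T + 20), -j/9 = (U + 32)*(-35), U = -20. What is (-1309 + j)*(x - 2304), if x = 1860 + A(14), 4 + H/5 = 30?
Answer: -18490493/17 ≈ -1.0877e+6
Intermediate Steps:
H = 130 (H = -20 + 5*30 = -20 + 150 = 130)
j = 3780 (j = -9*(-20 + 32)*(-35) = -108*(-35) = -9*(-420) = 3780)
A(T) = 130/(20 + T) (A(T) = 130/(T + 20) = 130/(20 + T))
x = 31685/17 (x = 1860 + 130/(20 + 14) = 1860 + 130/34 = 1860 + 130*(1/34) = 1860 + 65/17 = 31685/17 ≈ 1863.8)
(-1309 + j)*(x - 2304) = (-1309 + 3780)*(31685/17 - 2304) = 2471*(-7483/17) = -18490493/17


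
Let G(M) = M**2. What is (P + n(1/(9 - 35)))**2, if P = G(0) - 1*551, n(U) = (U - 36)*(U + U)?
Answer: 34336460601/114244 ≈ 3.0055e+5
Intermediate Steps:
n(U) = 2*U*(-36 + U) (n(U) = (-36 + U)*(2*U) = 2*U*(-36 + U))
P = -551 (P = 0**2 - 1*551 = 0 - 551 = -551)
(P + n(1/(9 - 35)))**2 = (-551 + 2*(-36 + 1/(9 - 35))/(9 - 35))**2 = (-551 + 2*(-36 + 1/(-26))/(-26))**2 = (-551 + 2*(-1/26)*(-36 - 1/26))**2 = (-551 + 2*(-1/26)*(-937/26))**2 = (-551 + 937/338)**2 = (-185301/338)**2 = 34336460601/114244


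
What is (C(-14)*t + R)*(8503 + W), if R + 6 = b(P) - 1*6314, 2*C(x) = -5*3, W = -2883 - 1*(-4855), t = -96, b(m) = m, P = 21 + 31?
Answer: -58115300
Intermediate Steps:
P = 52
W = 1972 (W = -2883 + 4855 = 1972)
C(x) = -15/2 (C(x) = (-5*3)/2 = (½)*(-15) = -15/2)
R = -6268 (R = -6 + (52 - 1*6314) = -6 + (52 - 6314) = -6 - 6262 = -6268)
(C(-14)*t + R)*(8503 + W) = (-15/2*(-96) - 6268)*(8503 + 1972) = (720 - 6268)*10475 = -5548*10475 = -58115300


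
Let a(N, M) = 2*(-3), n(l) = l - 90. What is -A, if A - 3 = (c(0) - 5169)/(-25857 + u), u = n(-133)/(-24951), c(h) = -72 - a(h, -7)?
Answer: -2066091837/645157784 ≈ -3.2025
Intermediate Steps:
n(l) = -90 + l
a(N, M) = -6
c(h) = -66 (c(h) = -72 - 1*(-6) = -72 + 6 = -66)
u = 223/24951 (u = (-90 - 133)/(-24951) = -223*(-1/24951) = 223/24951 ≈ 0.0089375)
A = 2066091837/645157784 (A = 3 + (-66 - 5169)/(-25857 + 223/24951) = 3 - 5235/(-645157784/24951) = 3 - 5235*(-24951/645157784) = 3 + 130618485/645157784 = 2066091837/645157784 ≈ 3.2025)
-A = -1*2066091837/645157784 = -2066091837/645157784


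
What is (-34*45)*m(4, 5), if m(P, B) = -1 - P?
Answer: 7650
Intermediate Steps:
(-34*45)*m(4, 5) = (-34*45)*(-1 - 1*4) = -1530*(-1 - 4) = -1530*(-5) = 7650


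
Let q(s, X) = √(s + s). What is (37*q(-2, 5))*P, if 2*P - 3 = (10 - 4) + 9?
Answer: 666*I ≈ 666.0*I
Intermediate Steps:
q(s, X) = √2*√s (q(s, X) = √(2*s) = √2*√s)
P = 9 (P = 3/2 + ((10 - 4) + 9)/2 = 3/2 + (6 + 9)/2 = 3/2 + (½)*15 = 3/2 + 15/2 = 9)
(37*q(-2, 5))*P = (37*(√2*√(-2)))*9 = (37*(√2*(I*√2)))*9 = (37*(2*I))*9 = (74*I)*9 = 666*I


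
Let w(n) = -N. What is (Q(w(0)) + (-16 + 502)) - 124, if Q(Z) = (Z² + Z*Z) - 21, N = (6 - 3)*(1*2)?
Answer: 413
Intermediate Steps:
N = 6 (N = 3*2 = 6)
w(n) = -6 (w(n) = -1*6 = -6)
Q(Z) = -21 + 2*Z² (Q(Z) = (Z² + Z²) - 21 = 2*Z² - 21 = -21 + 2*Z²)
(Q(w(0)) + (-16 + 502)) - 124 = ((-21 + 2*(-6)²) + (-16 + 502)) - 124 = ((-21 + 2*36) + 486) - 124 = ((-21 + 72) + 486) - 124 = (51 + 486) - 124 = 537 - 124 = 413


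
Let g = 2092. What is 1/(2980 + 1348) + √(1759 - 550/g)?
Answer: 1/4328 + √1924262394/1046 ≈ 41.938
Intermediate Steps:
1/(2980 + 1348) + √(1759 - 550/g) = 1/(2980 + 1348) + √(1759 - 550/2092) = 1/4328 + √(1759 - 550*1/2092) = 1/4328 + √(1759 - 275/1046) = 1/4328 + √(1839639/1046) = 1/4328 + √1924262394/1046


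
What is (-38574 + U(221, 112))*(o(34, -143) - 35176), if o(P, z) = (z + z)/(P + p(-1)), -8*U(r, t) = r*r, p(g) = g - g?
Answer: 213793187455/136 ≈ 1.5720e+9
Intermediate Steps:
p(g) = 0
U(r, t) = -r²/8 (U(r, t) = -r*r/8 = -r²/8)
o(P, z) = 2*z/P (o(P, z) = (z + z)/(P + 0) = (2*z)/P = 2*z/P)
(-38574 + U(221, 112))*(o(34, -143) - 35176) = (-38574 - ⅛*221²)*(2*(-143)/34 - 35176) = (-38574 - ⅛*48841)*(2*(-143)*(1/34) - 35176) = (-38574 - 48841/8)*(-143/17 - 35176) = -357433/8*(-598135/17) = 213793187455/136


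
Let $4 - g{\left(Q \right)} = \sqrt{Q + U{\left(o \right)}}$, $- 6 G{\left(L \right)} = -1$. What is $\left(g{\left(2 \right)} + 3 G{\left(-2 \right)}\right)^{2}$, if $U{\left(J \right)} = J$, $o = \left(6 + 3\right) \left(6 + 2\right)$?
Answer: $\frac{377}{4} - 9 \sqrt{74} \approx 16.829$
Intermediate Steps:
$o = 72$ ($o = 9 \cdot 8 = 72$)
$G{\left(L \right)} = \frac{1}{6}$ ($G{\left(L \right)} = \left(- \frac{1}{6}\right) \left(-1\right) = \frac{1}{6}$)
$g{\left(Q \right)} = 4 - \sqrt{72 + Q}$ ($g{\left(Q \right)} = 4 - \sqrt{Q + 72} = 4 - \sqrt{72 + Q}$)
$\left(g{\left(2 \right)} + 3 G{\left(-2 \right)}\right)^{2} = \left(\left(4 - \sqrt{72 + 2}\right) + 3 \cdot \frac{1}{6}\right)^{2} = \left(\left(4 - \sqrt{74}\right) + \frac{1}{2}\right)^{2} = \left(\frac{9}{2} - \sqrt{74}\right)^{2}$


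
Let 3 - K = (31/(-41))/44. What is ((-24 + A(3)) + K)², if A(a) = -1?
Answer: 1572677649/3254416 ≈ 483.24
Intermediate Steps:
K = 5443/1804 (K = 3 - 31/(-41)/44 = 3 - 31*(-1/41)/44 = 3 - (-31)/(41*44) = 3 - 1*(-31/1804) = 3 + 31/1804 = 5443/1804 ≈ 3.0172)
((-24 + A(3)) + K)² = ((-24 - 1) + 5443/1804)² = (-25 + 5443/1804)² = (-39657/1804)² = 1572677649/3254416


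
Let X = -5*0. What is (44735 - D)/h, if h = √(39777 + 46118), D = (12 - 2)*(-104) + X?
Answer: 9155*√85895/17179 ≈ 156.19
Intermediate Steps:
X = 0
D = -1040 (D = (12 - 2)*(-104) + 0 = 10*(-104) + 0 = -1040 + 0 = -1040)
h = √85895 ≈ 293.08
(44735 - D)/h = (44735 - 1*(-1040))/(√85895) = (44735 + 1040)*(√85895/85895) = 45775*(√85895/85895) = 9155*√85895/17179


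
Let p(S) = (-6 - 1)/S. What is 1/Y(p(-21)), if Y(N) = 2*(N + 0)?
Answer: 3/2 ≈ 1.5000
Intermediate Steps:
p(S) = -7/S
Y(N) = 2*N
1/Y(p(-21)) = 1/(2*(-7/(-21))) = 1/(2*(-7*(-1/21))) = 1/(2*(⅓)) = 1/(⅔) = 3/2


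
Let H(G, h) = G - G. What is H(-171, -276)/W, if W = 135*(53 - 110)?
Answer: 0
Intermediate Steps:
H(G, h) = 0
W = -7695 (W = 135*(-57) = -7695)
H(-171, -276)/W = 0/(-7695) = 0*(-1/7695) = 0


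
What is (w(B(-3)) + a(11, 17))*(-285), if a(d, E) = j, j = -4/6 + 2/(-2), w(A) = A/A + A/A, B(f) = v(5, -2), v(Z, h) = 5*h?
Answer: -95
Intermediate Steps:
B(f) = -10 (B(f) = 5*(-2) = -10)
w(A) = 2 (w(A) = 1 + 1 = 2)
j = -5/3 (j = -4*1/6 + 2*(-1/2) = -2/3 - 1 = -5/3 ≈ -1.6667)
a(d, E) = -5/3
(w(B(-3)) + a(11, 17))*(-285) = (2 - 5/3)*(-285) = (1/3)*(-285) = -95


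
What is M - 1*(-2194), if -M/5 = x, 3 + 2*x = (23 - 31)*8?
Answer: 4723/2 ≈ 2361.5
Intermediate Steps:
x = -67/2 (x = -3/2 + ((23 - 31)*8)/2 = -3/2 + (-8*8)/2 = -3/2 + (½)*(-64) = -3/2 - 32 = -67/2 ≈ -33.500)
M = 335/2 (M = -5*(-67/2) = 335/2 ≈ 167.50)
M - 1*(-2194) = 335/2 - 1*(-2194) = 335/2 + 2194 = 4723/2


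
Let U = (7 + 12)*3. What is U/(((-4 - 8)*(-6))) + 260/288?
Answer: 61/36 ≈ 1.6944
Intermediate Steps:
U = 57 (U = 19*3 = 57)
U/(((-4 - 8)*(-6))) + 260/288 = 57/(((-4 - 8)*(-6))) + 260/288 = 57/((-12*(-6))) + 260*(1/288) = 57/72 + 65/72 = 57*(1/72) + 65/72 = 19/24 + 65/72 = 61/36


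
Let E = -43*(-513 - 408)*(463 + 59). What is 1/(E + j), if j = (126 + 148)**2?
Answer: 1/20747842 ≈ 4.8198e-8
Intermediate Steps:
j = 75076 (j = 274**2 = 75076)
E = 20672766 (E = -(-39603)*522 = -43*(-480762) = 20672766)
1/(E + j) = 1/(20672766 + 75076) = 1/20747842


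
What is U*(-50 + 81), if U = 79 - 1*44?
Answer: 1085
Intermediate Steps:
U = 35 (U = 79 - 44 = 35)
U*(-50 + 81) = 35*(-50 + 81) = 35*31 = 1085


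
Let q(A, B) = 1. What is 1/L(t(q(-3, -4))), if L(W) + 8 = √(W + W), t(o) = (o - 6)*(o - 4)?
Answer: -4/17 - √30/34 ≈ -0.39639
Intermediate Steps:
t(o) = (-6 + o)*(-4 + o)
L(W) = -8 + √2*√W (L(W) = -8 + √(W + W) = -8 + √(2*W) = -8 + √2*√W)
1/L(t(q(-3, -4))) = 1/(-8 + √2*√(24 + 1² - 10*1)) = 1/(-8 + √2*√(24 + 1 - 10)) = 1/(-8 + √2*√15) = 1/(-8 + √30)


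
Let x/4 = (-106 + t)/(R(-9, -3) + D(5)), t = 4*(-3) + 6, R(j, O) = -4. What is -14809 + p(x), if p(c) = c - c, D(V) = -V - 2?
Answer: -14809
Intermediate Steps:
t = -6 (t = -12 + 6 = -6)
D(V) = -2 - V
x = 448/11 (x = 4*((-106 - 6)/(-4 + (-2 - 1*5))) = 4*(-112/(-4 + (-2 - 5))) = 4*(-112/(-4 - 7)) = 4*(-112/(-11)) = 4*(-112*(-1/11)) = 4*(112/11) = 448/11 ≈ 40.727)
p(c) = 0
-14809 + p(x) = -14809 + 0 = -14809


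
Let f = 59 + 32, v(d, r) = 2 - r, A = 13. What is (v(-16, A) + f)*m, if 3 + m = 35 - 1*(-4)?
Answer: 2880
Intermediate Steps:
m = 36 (m = -3 + (35 - 1*(-4)) = -3 + (35 + 4) = -3 + 39 = 36)
f = 91
(v(-16, A) + f)*m = ((2 - 1*13) + 91)*36 = ((2 - 13) + 91)*36 = (-11 + 91)*36 = 80*36 = 2880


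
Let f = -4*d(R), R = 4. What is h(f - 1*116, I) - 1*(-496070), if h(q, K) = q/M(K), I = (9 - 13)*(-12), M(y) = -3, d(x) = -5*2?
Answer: 1488286/3 ≈ 4.9610e+5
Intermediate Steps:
d(x) = -10
f = 40 (f = -4*(-10) = 40)
I = 48 (I = -4*(-12) = 48)
h(q, K) = -q/3 (h(q, K) = q/(-3) = q*(-1/3) = -q/3)
h(f - 1*116, I) - 1*(-496070) = -(40 - 1*116)/3 - 1*(-496070) = -(40 - 116)/3 + 496070 = -1/3*(-76) + 496070 = 76/3 + 496070 = 1488286/3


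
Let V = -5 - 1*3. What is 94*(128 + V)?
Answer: 11280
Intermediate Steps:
V = -8 (V = -5 - 3 = -8)
94*(128 + V) = 94*(128 - 8) = 94*120 = 11280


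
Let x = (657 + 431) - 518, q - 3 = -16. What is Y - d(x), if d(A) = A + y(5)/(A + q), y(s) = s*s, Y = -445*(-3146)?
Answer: 779465775/557 ≈ 1.3994e+6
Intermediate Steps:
q = -13 (q = 3 - 16 = -13)
Y = 1399970
y(s) = s**2
x = 570 (x = 1088 - 518 = 570)
d(A) = A + 25/(-13 + A) (d(A) = A + 5**2/(A - 13) = A + 25/(-13 + A))
Y - d(x) = 1399970 - (25 + 570**2 - 13*570)/(-13 + 570) = 1399970 - (25 + 324900 - 7410)/557 = 1399970 - 317515/557 = 779465775/557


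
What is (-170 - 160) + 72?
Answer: -258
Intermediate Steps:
(-170 - 160) + 72 = -330 + 72 = -258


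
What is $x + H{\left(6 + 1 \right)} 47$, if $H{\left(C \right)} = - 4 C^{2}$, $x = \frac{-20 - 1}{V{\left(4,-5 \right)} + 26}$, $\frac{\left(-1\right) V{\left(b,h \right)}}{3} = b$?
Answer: $- \frac{18427}{2} \approx -9213.5$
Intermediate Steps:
$V{\left(b,h \right)} = - 3 b$
$x = - \frac{3}{2}$ ($x = \frac{-20 - 1}{\left(-3\right) 4 + 26} = - \frac{21}{-12 + 26} = - \frac{21}{14} = \left(-21\right) \frac{1}{14} = - \frac{3}{2} \approx -1.5$)
$x + H{\left(6 + 1 \right)} 47 = - \frac{3}{2} + - 4 \left(6 + 1\right)^{2} \cdot 47 = - \frac{3}{2} + - 4 \cdot 7^{2} \cdot 47 = - \frac{3}{2} + \left(-4\right) 49 \cdot 47 = - \frac{3}{2} - 9212 = - \frac{18427}{2}$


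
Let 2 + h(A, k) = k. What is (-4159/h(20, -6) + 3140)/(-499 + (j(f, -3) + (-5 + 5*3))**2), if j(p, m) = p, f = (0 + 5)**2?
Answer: 29279/5808 ≈ 5.0412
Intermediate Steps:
f = 25 (f = 5**2 = 25)
h(A, k) = -2 + k
(-4159/h(20, -6) + 3140)/(-499 + (j(f, -3) + (-5 + 5*3))**2) = (-4159/(-2 - 6) + 3140)/(-499 + (25 + (-5 + 5*3))**2) = (-4159/(-8) + 3140)/(-499 + (25 + (-5 + 15))**2) = (-4159*(-1/8) + 3140)/(-499 + (25 + 10)**2) = (4159/8 + 3140)/(-499 + 35**2) = 29279/(8*(-499 + 1225)) = (29279/8)/726 = (29279/8)*(1/726) = 29279/5808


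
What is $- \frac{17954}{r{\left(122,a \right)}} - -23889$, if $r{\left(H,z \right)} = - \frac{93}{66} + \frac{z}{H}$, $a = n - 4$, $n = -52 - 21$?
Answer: $\frac{44751175}{1369} \approx 32689.0$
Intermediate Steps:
$n = -73$
$a = -77$ ($a = -73 - 4 = -77$)
$r{\left(H,z \right)} = - \frac{31}{22} + \frac{z}{H}$ ($r{\left(H,z \right)} = \left(-93\right) \frac{1}{66} + \frac{z}{H} = - \frac{31}{22} + \frac{z}{H}$)
$- \frac{17954}{r{\left(122,a \right)}} - -23889 = - \frac{17954}{- \frac{31}{22} - \frac{77}{122}} - -23889 = - \frac{17954}{- \frac{31}{22} - \frac{77}{122}} + 23889 = - \frac{17954}{- \frac{1369}{671}} + 23889 = \left(-17954\right) \left(- \frac{671}{1369}\right) + 23889 = \frac{12047134}{1369} + 23889 = \frac{44751175}{1369}$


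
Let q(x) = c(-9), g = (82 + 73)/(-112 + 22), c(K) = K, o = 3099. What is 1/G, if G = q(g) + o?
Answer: 1/3090 ≈ 0.00032362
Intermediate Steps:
g = -31/18 (g = 155/(-90) = 155*(-1/90) = -31/18 ≈ -1.7222)
q(x) = -9
G = 3090 (G = -9 + 3099 = 3090)
1/G = 1/3090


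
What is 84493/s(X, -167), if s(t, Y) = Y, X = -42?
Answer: -84493/167 ≈ -505.95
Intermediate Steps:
84493/s(X, -167) = 84493/(-167) = 84493*(-1/167) = -84493/167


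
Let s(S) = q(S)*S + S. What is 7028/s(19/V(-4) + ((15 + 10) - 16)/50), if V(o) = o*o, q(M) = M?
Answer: 1124480000/518009 ≈ 2170.8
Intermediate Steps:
V(o) = o**2
s(S) = S + S**2 (s(S) = S*S + S = S**2 + S = S + S**2)
7028/s(19/V(-4) + ((15 + 10) - 16)/50) = 7028/(((19/((-4)**2) + ((15 + 10) - 16)/50)*(1 + (19/((-4)**2) + ((15 + 10) - 16)/50)))) = 7028/(((19/16 + (25 - 16)*(1/50))*(1 + (19/16 + (25 - 16)*(1/50))))) = 7028/(((19*(1/16) + 9*(1/50))*(1 + (19*(1/16) + 9*(1/50))))) = 7028/(((19/16 + 9/50)*(1 + (19/16 + 9/50)))) = 7028/((547*(1 + 547/400)/400)) = 7028/(((547/400)*(947/400))) = 7028/(518009/160000) = 7028*(160000/518009) = 1124480000/518009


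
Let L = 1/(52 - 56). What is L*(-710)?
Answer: 355/2 ≈ 177.50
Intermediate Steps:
L = -¼ (L = 1/(-4) = -¼ ≈ -0.25000)
L*(-710) = -¼*(-710) = 355/2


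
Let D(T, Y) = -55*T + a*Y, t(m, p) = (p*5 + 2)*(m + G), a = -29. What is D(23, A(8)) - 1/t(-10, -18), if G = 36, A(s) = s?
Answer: -3425135/2288 ≈ -1497.0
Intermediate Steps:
t(m, p) = (2 + 5*p)*(36 + m) (t(m, p) = (p*5 + 2)*(m + 36) = (5*p + 2)*(36 + m) = (2 + 5*p)*(36 + m))
D(T, Y) = -55*T - 29*Y
D(23, A(8)) - 1/t(-10, -18) = (-55*23 - 29*8) - 1/(72 + 2*(-10) + 180*(-18) + 5*(-10)*(-18)) = (-1265 - 232) - 1/(72 - 20 - 3240 + 900) = -1497 - 1/(-2288) = -1497 - 1*(-1/2288) = -1497 + 1/2288 = -3425135/2288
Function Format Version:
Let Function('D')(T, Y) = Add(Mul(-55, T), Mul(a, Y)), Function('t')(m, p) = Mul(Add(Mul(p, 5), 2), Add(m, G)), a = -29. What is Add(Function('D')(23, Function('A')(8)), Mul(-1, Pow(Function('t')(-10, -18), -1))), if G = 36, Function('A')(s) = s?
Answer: Rational(-3425135, 2288) ≈ -1497.0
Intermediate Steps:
Function('t')(m, p) = Mul(Add(2, Mul(5, p)), Add(36, m)) (Function('t')(m, p) = Mul(Add(Mul(p, 5), 2), Add(m, 36)) = Mul(Add(Mul(5, p), 2), Add(36, m)) = Mul(Add(2, Mul(5, p)), Add(36, m)))
Function('D')(T, Y) = Add(Mul(-55, T), Mul(-29, Y))
Add(Function('D')(23, Function('A')(8)), Mul(-1, Pow(Function('t')(-10, -18), -1))) = Add(Add(Mul(-55, 23), Mul(-29, 8)), Mul(-1, Pow(Add(72, Mul(2, -10), Mul(180, -18), Mul(5, -10, -18)), -1))) = Add(Add(-1265, -232), Mul(-1, Pow(Add(72, -20, -3240, 900), -1))) = Add(-1497, Mul(-1, Pow(-2288, -1))) = Add(-1497, Mul(-1, Rational(-1, 2288))) = Add(-1497, Rational(1, 2288)) = Rational(-3425135, 2288)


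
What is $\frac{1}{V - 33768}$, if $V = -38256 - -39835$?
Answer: $- \frac{1}{32189} \approx -3.1067 \cdot 10^{-5}$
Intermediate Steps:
$V = 1579$ ($V = -38256 + 39835 = 1579$)
$\frac{1}{V - 33768} = \frac{1}{1579 - 33768} = \frac{1}{-32189} = - \frac{1}{32189}$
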